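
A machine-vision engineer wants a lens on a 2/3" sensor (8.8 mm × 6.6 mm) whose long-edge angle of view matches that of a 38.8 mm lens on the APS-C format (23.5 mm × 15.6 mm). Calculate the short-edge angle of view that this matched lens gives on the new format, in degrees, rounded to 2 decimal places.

25.59°

Equal long-edge AOV ⇒ f₂ = f₁ · 8.8/23.5 = 38.8 × 0.37447 ≈ 14.5294 mm.
Short-edge AOV on the new format = 2·arctan(6.6 / (2 × 14.5294)) = 2·arctan(0.22713) ≈ 25.5926°.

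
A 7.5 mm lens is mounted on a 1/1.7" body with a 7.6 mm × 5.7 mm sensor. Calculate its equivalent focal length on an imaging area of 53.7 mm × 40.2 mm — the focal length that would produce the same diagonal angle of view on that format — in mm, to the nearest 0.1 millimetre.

53.0 mm

Sensor diagonal = √(7.6² + 5.7²) = √90.2500 ≈ 9.5000 mm.
Sensor diagonal = √(53.7² + 40.2²) = √4499.7300 ≈ 67.0800 mm.
Equal angle of view means equal diagonal/f ratio, so f₂ = f₁ · (diagonal₂/diagonal₁) = 7.5 × 67.0800/9.5000.
f₂ = 7.5 × 7.06106 ≈ 52.958 mm.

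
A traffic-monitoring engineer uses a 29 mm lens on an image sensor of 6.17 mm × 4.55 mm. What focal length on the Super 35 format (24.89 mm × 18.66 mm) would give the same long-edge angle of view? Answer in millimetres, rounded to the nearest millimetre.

Equal angle of view means equal width/f ratio, so f₂ = f₁ · (width₂/width₁) = 29 × 24.89/6.17.
f₂ = 29 × 4.03404 ≈ 116.987 mm.

117 mm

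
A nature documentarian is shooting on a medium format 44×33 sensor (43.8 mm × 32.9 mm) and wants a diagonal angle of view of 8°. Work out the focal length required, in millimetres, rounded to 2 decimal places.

391.70 mm

Sensor diagonal = √(43.8² + 32.9²) = √3000.8500 ≈ 54.7800 mm.
From α = 2·arctan(d/2f) we get f = d / (2·tan(α/2)).
With d = 54.7800 mm and α/2 = 4°, tan(α/2) ≈ 0.06993, so f ≈ 54.7800 / 0.13985 ≈ 391.6954 mm.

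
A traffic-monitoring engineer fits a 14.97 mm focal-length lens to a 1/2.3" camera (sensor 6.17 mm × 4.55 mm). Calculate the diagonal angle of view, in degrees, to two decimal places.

28.72°

Sensor diagonal = √(6.17² + 4.55²) = √58.7714 ≈ 7.6663 mm.
Angle of view α = 2·arctan(d/2f) with d = 7.6663 mm and f = 14.97 mm.
d/2f = 0.25605; arctan(0.25605) ≈ 14.3622°, so α ≈ 28.7245°.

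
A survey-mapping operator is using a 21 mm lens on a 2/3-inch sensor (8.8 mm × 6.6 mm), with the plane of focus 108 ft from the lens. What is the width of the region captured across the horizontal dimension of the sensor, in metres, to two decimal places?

13.79 m

dₒ: 108 ft × 304.8 mm/ft = 32918.40 mm.
Similar triangles through the lens centre give W/dₒ = w/dᵢ; with 1/f = 1/dₒ + 1/dᵢ this gives W = w·(dₒ − f)/f.
W = 8.8 mm × (32918.4 − 21) / 21 = 8.8 × 1566.5428 ≈ 13785.577 mm = 13.7856 m.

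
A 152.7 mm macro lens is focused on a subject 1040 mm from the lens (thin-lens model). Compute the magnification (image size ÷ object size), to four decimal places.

0.1721×

Thin lens: 1/f = 1/dₒ + 1/dᵢ → 1/dᵢ = 1/152.7 − 1/1040 = 0.0055873 mm⁻¹, so dᵢ ≈ 178.9789 mm.
Magnification m = dᵢ/dₒ = 178.9789/1040 ≈ 0.17210.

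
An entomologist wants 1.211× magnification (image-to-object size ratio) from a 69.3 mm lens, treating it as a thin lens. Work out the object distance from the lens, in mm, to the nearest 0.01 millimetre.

126.53 mm

With m = dᵢ/dₒ and 1/f = 1/dₒ + 1/dᵢ, substituting dᵢ = m·dₒ gives 1/f = (1 + 1/m)/dₒ, hence dₒ = f·(1 + 1/m).
dₒ = 69.3 × (1 + 1/1.211) = 69.3 × 1.82576 ≈ 126.525 mm.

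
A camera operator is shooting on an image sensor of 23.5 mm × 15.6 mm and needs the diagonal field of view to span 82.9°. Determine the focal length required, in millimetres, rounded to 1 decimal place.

Sensor diagonal = √(23.5² + 15.6²) = √795.6100 ≈ 28.2066 mm.
From α = 2·arctan(d/2f) we get f = d / (2·tan(α/2)).
With d = 28.2066 mm and α/2 = 41.45°, tan(α/2) ≈ 0.88317, so f ≈ 28.2066 / 1.76634 ≈ 15.9689 mm.

16.0 mm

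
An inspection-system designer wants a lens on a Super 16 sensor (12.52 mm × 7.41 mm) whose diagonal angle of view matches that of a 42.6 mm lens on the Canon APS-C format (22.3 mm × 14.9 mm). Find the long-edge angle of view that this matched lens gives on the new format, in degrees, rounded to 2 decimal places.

30.31°

Sensor diagonal = √(22.3² + 14.9²) = √719.3000 ≈ 26.8198 mm.
Sensor diagonal = √(12.52² + 7.41²) = √211.6585 ≈ 14.5485 mm.
Equal diagonal AOV ⇒ f₂ = f₁ · 14.5485/26.8198 = 42.6 × 0.54245 ≈ 23.1085 mm.
Long-edge AOV on the new format = 2·arctan(12.52 / (2 × 23.1085)) = 2·arctan(0.27090) ≈ 30.3148°.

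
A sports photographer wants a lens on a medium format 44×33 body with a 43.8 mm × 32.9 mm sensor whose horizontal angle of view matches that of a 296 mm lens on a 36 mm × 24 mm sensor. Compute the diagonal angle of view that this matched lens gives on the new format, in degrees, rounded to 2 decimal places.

Equal horizontal AOV ⇒ f₂ = f₁ · 43.8/36 = 296 × 1.21667 ≈ 360.1333 mm.
Sensor diagonal = √(43.8² + 32.9²) = √3000.8500 ≈ 54.7800 mm.
Diagonal AOV on the new format = 2·arctan(54.7800 / (2 × 360.1333)) = 2·arctan(0.07606) ≈ 8.6985°.

8.70°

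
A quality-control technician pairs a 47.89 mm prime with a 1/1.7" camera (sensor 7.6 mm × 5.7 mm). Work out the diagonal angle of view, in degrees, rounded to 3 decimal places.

11.329°

Sensor diagonal = √(7.6² + 5.7²) = √90.2500 ≈ 9.5000 mm.
Angle of view α = 2·arctan(d/2f) with d = 9.5000 mm and f = 47.89 mm.
d/2f = 0.09919; arctan(0.09919) ≈ 5.6644°, so α ≈ 11.3288°.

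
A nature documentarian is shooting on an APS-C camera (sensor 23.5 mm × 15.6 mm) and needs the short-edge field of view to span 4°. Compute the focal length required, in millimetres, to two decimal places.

223.36 mm

From α = 2·arctan(h/2f) we get f = h / (2·tan(α/2)).
With h = 15.6 mm and α/2 = 2°, tan(α/2) ≈ 0.03492, so f ≈ 15.6 / 0.06984 ≈ 223.3628 mm.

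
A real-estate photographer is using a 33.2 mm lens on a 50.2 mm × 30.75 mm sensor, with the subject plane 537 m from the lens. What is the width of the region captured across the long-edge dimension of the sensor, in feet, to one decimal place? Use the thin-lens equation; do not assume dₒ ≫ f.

dₒ: 537 m = 537000 mm.
Similar triangles through the lens centre give W/dₒ = w/dᵢ; with 1/f = 1/dₒ + 1/dᵢ this gives W = w·(dₒ − f)/f.
W = 50.2 mm × (537000 − 33.2) / 33.2 = 50.2 × 16173.6988 ≈ 811919.680 mm = 811919.680/304.8 ft = 2663.78 ft.

2663.8 ft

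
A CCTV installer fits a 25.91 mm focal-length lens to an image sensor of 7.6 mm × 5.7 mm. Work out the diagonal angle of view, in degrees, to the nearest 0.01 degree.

Sensor diagonal = √(7.6² + 5.7²) = √90.2500 ≈ 9.5000 mm.
Angle of view α = 2·arctan(d/2f) with d = 9.5000 mm and f = 25.91 mm.
d/2f = 0.18333; arctan(0.18333) ≈ 10.3885°, so α ≈ 20.7770°.

20.78°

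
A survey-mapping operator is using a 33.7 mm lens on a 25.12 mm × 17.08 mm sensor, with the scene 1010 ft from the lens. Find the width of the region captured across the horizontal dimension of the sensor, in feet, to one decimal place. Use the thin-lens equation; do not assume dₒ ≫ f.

dₒ: 1010 ft × 304.8 mm/ft = 307847.99 mm.
Similar triangles through the lens centre give W/dₒ = w/dᵢ; with 1/f = 1/dₒ + 1/dᵢ this gives W = w·(dₒ − f)/f.
W = 25.12 mm × (307848 − 33.7) / 33.7 = 25.12 × 9133.9552 ≈ 229444.955 mm = 229444.955/304.8 ft = 752.772 ft.

752.8 ft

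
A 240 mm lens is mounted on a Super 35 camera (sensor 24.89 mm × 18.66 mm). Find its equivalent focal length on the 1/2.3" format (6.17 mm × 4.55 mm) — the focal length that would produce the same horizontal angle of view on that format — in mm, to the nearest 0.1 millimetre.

Equal angle of view means equal width/f ratio, so f₂ = f₁ · (width₂/width₁) = 240 × 6.17/24.89.
f₂ = 240 × 0.24789 ≈ 59.494 mm.

59.5 mm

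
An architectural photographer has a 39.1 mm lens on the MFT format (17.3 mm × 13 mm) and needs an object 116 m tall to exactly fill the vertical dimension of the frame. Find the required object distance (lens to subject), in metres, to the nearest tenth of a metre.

W: 116 m = 116000 mm.
Magnification m = h/W = dᵢ/dₒ; combined with 1/f = 1/dₒ + 1/dᵢ this gives dₒ = f·(1 + W/h).
dₒ = 39.1 mm × (1 + 116000/13) = 39.1 × 8924.0769 ≈ 348931.408 mm = 348.931 m.

348.9 m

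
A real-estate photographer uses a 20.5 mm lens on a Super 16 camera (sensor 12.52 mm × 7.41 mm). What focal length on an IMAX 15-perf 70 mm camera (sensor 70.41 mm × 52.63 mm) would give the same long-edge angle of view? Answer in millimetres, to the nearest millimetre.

Equal angle of view means equal width/f ratio, so f₂ = f₁ · (width₂/width₁) = 20.5 × 70.41/12.52.
f₂ = 20.5 × 5.62380 ≈ 115.288 mm.

115 mm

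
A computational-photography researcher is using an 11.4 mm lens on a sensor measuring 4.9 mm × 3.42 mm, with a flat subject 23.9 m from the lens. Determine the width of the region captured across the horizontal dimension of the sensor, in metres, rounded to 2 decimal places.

10.27 m

dₒ: 23.9 m = 23900 mm.
Similar triangles through the lens centre give W/dₒ = w/dᵢ; with 1/f = 1/dₒ + 1/dᵢ this gives W = w·(dₒ − f)/f.
W = 4.9 mm × (23900 − 11.4) / 11.4 = 4.9 × 2095.4912 ≈ 10267.907 mm = 10.2679 m.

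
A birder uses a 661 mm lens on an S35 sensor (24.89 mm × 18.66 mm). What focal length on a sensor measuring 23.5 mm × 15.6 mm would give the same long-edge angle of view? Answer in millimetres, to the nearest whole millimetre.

624 mm

Equal angle of view means equal width/f ratio, so f₂ = f₁ · (width₂/width₁) = 661 × 23.5/24.89.
f₂ = 661 × 0.94415 ≈ 624.086 mm.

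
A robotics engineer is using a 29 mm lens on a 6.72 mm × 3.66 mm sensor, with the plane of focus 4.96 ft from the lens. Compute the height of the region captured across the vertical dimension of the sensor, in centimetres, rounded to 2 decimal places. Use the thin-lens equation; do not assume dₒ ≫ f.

dₒ: 4.96 ft × 304.8 mm/ft = 1511.81 mm.
Similar triangles through the lens centre give W/dₒ = h/dᵢ; with 1/f = 1/dₒ + 1/dᵢ this gives W = h·(dₒ − f)/f.
W = 3.66 mm × (1511.81 − 29) / 29 = 3.66 × 51.1313 ≈ 187.141 mm = 18.7141 cm.

18.71 cm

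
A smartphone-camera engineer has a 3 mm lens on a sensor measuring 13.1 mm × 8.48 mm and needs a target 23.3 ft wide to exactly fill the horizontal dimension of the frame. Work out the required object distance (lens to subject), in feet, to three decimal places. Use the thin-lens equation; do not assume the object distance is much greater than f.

5.346 ft

W: 23.3 ft × 304.8 mm/ft = 7101.84 mm.
Magnification m = w/W = dᵢ/dₒ; combined with 1/f = 1/dₒ + 1/dᵢ this gives dₒ = f·(1 + W/w).
dₒ = 3 mm × (1 + 7101.84/13.1) = 3 × 543.1252 ≈ 1629.376 mm = 1629.376/304.8 ft = 5.34572 ft.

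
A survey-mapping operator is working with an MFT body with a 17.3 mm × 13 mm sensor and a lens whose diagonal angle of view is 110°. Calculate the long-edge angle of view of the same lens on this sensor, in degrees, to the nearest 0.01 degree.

97.57°

Sensor diagonal = √(17.3² + 13²) = √468.2900 ≈ 21.6400 mm.
From the diagonal AOV: f = 21.6400 / (2·tan(55°)) = 21.6400 / 2.85630 ≈ 7.5762 mm.
Long-edge AOV = 2·arctan(17.3 / (2 × 7.5762)) = 2·arctan(1.14173) ≈ 97.5719°.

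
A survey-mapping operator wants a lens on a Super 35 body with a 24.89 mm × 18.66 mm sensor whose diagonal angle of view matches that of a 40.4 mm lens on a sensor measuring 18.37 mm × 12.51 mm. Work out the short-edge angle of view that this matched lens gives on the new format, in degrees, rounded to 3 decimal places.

18.738°

Sensor diagonal = √(18.37² + 12.51²) = √493.9570 ≈ 22.2251 mm.
Sensor diagonal = √(24.89² + 18.66²) = √967.7077 ≈ 31.1080 mm.
Equal diagonal AOV ⇒ f₂ = f₁ · 31.1080/22.2251 = 40.4 × 1.39968 ≈ 56.5469 mm.
Short-edge AOV on the new format = 2·arctan(18.66 / (2 × 56.5469)) = 2·arctan(0.16500) ≈ 18.7383°.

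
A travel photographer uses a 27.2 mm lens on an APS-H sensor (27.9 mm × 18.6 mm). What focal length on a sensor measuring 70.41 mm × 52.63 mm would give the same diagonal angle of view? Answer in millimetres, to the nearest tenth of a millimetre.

Sensor diagonal = √(27.9² + 18.6²) = √1124.3700 ≈ 33.5316 mm.
Sensor diagonal = √(70.41² + 52.63²) = √7727.4850 ≈ 87.9061 mm.
Equal angle of view means equal diagonal/f ratio, so f₂ = f₁ · (diagonal₂/diagonal₁) = 27.2 × 87.9061/33.5316.
f₂ = 27.2 × 2.62159 ≈ 71.307 mm.

71.3 mm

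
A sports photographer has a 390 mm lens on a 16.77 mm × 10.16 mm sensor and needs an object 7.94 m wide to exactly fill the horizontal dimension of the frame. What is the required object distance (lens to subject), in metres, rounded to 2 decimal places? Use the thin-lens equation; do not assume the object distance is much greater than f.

185.04 m

W: 7.94 m = 7940 mm.
Magnification m = w/W = dᵢ/dₒ; combined with 1/f = 1/dₒ + 1/dᵢ this gives dₒ = f·(1 + W/w).
dₒ = 390 mm × (1 + 7940/16.77) = 390 × 474.4645 ≈ 185041.163 mm = 185.041 m.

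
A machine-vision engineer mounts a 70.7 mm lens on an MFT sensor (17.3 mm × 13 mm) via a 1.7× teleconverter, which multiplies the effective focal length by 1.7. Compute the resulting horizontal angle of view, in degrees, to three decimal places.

8.233°

Effective focal length f = 70.7 × 1.7 = 120.19 mm.
α = 2·arctan(17.3 / (2 × 120.19)) = 2·arctan(0.07197) ≈ 8.2329°.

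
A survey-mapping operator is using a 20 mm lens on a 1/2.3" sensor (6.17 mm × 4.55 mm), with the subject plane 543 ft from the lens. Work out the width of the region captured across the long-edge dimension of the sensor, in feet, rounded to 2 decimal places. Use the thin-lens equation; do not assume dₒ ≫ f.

dₒ: 543 ft × 304.8 mm/ft = 165506.39 mm.
Similar triangles through the lens centre give W/dₒ = w/dᵢ; with 1/f = 1/dₒ + 1/dᵢ this gives W = w·(dₒ − f)/f.
W = 6.17 mm × (165506 − 20) / 20 = 6.17 × 8274.3197 ≈ 51052.553 mm = 51052.553/304.8 ft = 167.495 ft.

167.50 ft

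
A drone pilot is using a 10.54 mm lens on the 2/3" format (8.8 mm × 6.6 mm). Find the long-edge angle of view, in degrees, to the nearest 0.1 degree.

45.3°

Angle of view α = 2·arctan(w/2f) with w = 8.8 mm and f = 10.54 mm.
w/2f = 0.41746; arctan(0.41746) ≈ 22.6585°, so α ≈ 45.3169°.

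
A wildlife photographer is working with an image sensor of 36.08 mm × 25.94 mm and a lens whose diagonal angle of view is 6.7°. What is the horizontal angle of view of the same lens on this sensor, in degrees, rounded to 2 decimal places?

Sensor diagonal = √(36.08² + 25.94²) = √1974.6500 ≈ 44.4370 mm.
From the diagonal AOV: f = 44.4370 / (2·tan(3.35°)) = 44.4370 / 0.11707 ≈ 379.5750 mm.
Horizontal AOV = 2·arctan(36.08 / (2 × 379.5750)) = 2·arctan(0.04753) ≈ 5.4421°.

5.44°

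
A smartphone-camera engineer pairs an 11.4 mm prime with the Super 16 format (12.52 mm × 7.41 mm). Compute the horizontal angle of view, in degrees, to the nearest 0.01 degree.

57.54°

Angle of view α = 2·arctan(w/2f) with w = 12.52 mm and f = 11.4 mm.
w/2f = 0.54912; arctan(0.54912) ≈ 28.7722°, so α ≈ 57.5444°.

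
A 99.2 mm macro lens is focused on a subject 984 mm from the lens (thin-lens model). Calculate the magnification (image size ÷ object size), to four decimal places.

0.1121×

Thin lens: 1/f = 1/dₒ + 1/dᵢ → 1/dᵢ = 1/99.2 − 1/984 = 0.0090644 mm⁻¹, so dᵢ ≈ 110.3219 mm.
Magnification m = dᵢ/dₒ = 110.3219/984 ≈ 0.11212.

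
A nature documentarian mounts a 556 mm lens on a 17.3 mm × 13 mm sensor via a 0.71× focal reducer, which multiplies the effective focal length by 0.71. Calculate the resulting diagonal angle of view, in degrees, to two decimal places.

3.14°

Effective focal length f = 556 × 0.71 = 394.76 mm.
Sensor diagonal = √(17.3² + 13²) = √468.2900 ≈ 21.6400 mm.
α = 2·arctan(21.640 / (2 × 394.76)) = 2·arctan(0.02741) ≈ 3.1401°.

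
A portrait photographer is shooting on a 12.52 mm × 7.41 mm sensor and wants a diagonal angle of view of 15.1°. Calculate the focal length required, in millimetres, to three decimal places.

54.883 mm

Sensor diagonal = √(12.52² + 7.41²) = √211.6585 ≈ 14.5485 mm.
From α = 2·arctan(d/2f) we get f = d / (2·tan(α/2)).
With d = 14.5485 mm and α/2 = 7.55°, tan(α/2) ≈ 0.13254, so f ≈ 14.5485 / 0.26508 ≈ 54.8832 mm.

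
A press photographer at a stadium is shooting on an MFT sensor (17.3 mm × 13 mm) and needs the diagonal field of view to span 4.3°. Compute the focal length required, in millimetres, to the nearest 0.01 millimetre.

288.21 mm

Sensor diagonal = √(17.3² + 13²) = √468.2900 ≈ 21.6400 mm.
From α = 2·arctan(d/2f) we get f = d / (2·tan(α/2)).
With d = 21.6400 mm and α/2 = 2.15°, tan(α/2) ≈ 0.03754, so f ≈ 21.6400 / 0.07508 ≈ 288.2091 mm.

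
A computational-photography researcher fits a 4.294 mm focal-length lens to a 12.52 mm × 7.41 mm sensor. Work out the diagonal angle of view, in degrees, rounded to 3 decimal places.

118.893°

Sensor diagonal = √(12.52² + 7.41²) = √211.6585 ≈ 14.5485 mm.
Angle of view α = 2·arctan(d/2f) with d = 14.5485 mm and f = 4.294 mm.
d/2f = 1.69405; arctan(1.69405) ≈ 59.4466°, so α ≈ 118.8931°.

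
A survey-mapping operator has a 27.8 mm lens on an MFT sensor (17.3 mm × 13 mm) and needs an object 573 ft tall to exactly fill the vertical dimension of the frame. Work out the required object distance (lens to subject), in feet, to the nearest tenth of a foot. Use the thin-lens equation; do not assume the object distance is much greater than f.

1225.4 ft

W: 573 ft × 304.8 mm/ft = 174650.39 mm.
Magnification m = h/W = dᵢ/dₒ; combined with 1/f = 1/dₒ + 1/dᵢ this gives dₒ = f·(1 + W/h).
dₒ = 27.8 mm × (1 + 174650/13) = 27.8 × 13435.6457 ≈ 373510.951 mm = 373510.951/304.8 ft = 1225.43 ft.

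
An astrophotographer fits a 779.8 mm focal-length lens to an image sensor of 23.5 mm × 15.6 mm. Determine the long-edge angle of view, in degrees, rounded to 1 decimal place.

Angle of view α = 2·arctan(w/2f) with w = 23.5 mm and f = 779.8 mm.
w/2f = 0.01507; arctan(0.01507) ≈ 0.8633°, so α ≈ 1.7265°.

1.7°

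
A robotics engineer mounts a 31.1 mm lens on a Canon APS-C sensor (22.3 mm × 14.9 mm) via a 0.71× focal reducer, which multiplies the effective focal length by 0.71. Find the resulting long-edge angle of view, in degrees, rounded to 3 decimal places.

53.584°

Effective focal length f = 31.1 × 0.71 = 22.081 mm.
α = 2·arctan(22.3 / (2 × 22.081)) = 2·arctan(0.50496) ≈ 53.5838°.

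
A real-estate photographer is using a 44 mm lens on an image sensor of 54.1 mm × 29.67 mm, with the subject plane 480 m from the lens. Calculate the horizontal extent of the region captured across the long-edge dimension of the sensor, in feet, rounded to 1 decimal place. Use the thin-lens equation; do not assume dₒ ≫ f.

dₒ: 480 m = 480000 mm.
Similar triangles through the lens centre give W/dₒ = w/dᵢ; with 1/f = 1/dₒ + 1/dᵢ this gives W = w·(dₒ − f)/f.
W = 54.1 mm × (480000 − 44) / 44 = 54.1 × 10908.0909 ≈ 590127.718 mm = 590127.718/304.8 ft = 1936.11 ft.

1936.1 ft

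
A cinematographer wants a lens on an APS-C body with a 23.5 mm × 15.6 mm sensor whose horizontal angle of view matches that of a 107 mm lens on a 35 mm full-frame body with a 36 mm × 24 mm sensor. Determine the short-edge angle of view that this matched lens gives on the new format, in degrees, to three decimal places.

Equal horizontal AOV ⇒ f₂ = f₁ · 23.5/36 = 107 × 0.65278 ≈ 69.8472 mm.
Short-edge AOV on the new format = 2·arctan(15.6 / (2 × 69.8472)) = 2·arctan(0.11167) ≈ 12.7439°.

12.744°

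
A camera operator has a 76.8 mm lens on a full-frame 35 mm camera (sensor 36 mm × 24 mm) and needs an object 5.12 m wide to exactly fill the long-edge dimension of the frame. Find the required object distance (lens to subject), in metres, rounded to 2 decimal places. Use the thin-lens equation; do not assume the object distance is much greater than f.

W: 5.12 m = 5120 mm.
Magnification m = w/W = dᵢ/dₒ; combined with 1/f = 1/dₒ + 1/dᵢ this gives dₒ = f·(1 + W/w).
dₒ = 76.8 mm × (1 + 5120/36) = 76.8 × 143.2222 ≈ 10999.467 mm = 10.9995 m.

11.00 m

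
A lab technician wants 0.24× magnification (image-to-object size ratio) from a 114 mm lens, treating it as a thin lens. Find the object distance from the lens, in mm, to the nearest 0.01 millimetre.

589.00 mm

With m = dᵢ/dₒ and 1/f = 1/dₒ + 1/dᵢ, substituting dᵢ = m·dₒ gives 1/f = (1 + 1/m)/dₒ, hence dₒ = f·(1 + 1/m).
dₒ = 114 × (1 + 1/0.24) = 114 × 5.16667 ≈ 589.000 mm.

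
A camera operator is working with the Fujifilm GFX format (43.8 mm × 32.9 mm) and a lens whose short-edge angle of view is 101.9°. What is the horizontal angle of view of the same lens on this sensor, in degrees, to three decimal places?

From the short-edge AOV: f = 32.9 / (2·tan(50.95°)) = 32.9 / 2.46539 ≈ 13.3447 mm.
Horizontal AOV = 2·arctan(43.8 / (2 × 13.3447)) = 2·arctan(1.64110) ≈ 117.2880°.

117.288°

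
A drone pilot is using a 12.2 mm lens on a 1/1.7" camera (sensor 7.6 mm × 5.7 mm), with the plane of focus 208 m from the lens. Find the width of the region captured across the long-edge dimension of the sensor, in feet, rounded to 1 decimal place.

dₒ: 208 m = 208000 mm.
Similar triangles through the lens centre give W/dₒ = w/dᵢ; with 1/f = 1/dₒ + 1/dᵢ this gives W = w·(dₒ − f)/f.
W = 7.6 mm × (208000 − 12.2) / 12.2 = 7.6 × 17048.1803 ≈ 129566.170 mm = 129566.170/304.8 ft = 425.086 ft.

425.1 ft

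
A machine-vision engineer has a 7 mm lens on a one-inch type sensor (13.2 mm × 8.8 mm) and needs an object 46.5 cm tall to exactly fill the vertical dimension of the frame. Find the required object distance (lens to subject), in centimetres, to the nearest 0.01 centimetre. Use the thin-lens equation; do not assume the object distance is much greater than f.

W: 46.5 cm = 465 mm.
Magnification m = h/W = dᵢ/dₒ; combined with 1/f = 1/dₒ + 1/dᵢ this gives dₒ = f·(1 + W/h).
dₒ = 7 mm × (1 + 465/8.8) = 7 × 53.8409 ≈ 376.886 mm = 37.6886 cm.

37.69 cm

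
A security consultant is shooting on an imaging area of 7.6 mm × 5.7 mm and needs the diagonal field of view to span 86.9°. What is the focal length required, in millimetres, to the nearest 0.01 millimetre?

Sensor diagonal = √(7.6² + 5.7²) = √90.2500 ≈ 9.5000 mm.
From α = 2·arctan(d/2f) we get f = d / (2·tan(α/2)).
With d = 9.5000 mm and α/2 = 43.45°, tan(α/2) ≈ 0.94731, so f ≈ 9.5000 / 1.89461 ≈ 5.0142 mm.

5.01 mm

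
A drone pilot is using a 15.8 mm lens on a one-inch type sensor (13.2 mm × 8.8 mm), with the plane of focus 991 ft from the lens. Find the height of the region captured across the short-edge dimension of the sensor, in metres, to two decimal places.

168.23 m

dₒ: 991 ft × 304.8 mm/ft = 302056.79 mm.
Similar triangles through the lens centre give W/dₒ = h/dᵢ; with 1/f = 1/dₒ + 1/dᵢ this gives W = h·(dₒ − f)/f.
W = 8.8 mm × (302057 − 15.8) / 15.8 = 8.8 × 19116.5184 ≈ 168225.362 mm = 168.225 m.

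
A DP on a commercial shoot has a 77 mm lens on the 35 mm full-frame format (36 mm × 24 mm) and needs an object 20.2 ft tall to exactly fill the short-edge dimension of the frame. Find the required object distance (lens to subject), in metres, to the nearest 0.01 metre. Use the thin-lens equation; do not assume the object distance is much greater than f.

19.83 m

W: 20.2 ft × 304.8 mm/ft = 6156.96 mm.
Magnification m = h/W = dᵢ/dₒ; combined with 1/f = 1/dₒ + 1/dᵢ this gives dₒ = f·(1 + W/h).
dₒ = 77 mm × (1 + 6156.96/24) = 77 × 257.5400 ≈ 19830.579 mm = 19.8306 m.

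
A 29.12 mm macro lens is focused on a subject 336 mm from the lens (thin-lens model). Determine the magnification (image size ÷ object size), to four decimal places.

0.0949×

Thin lens: 1/f = 1/dₒ + 1/dᵢ → 1/dᵢ = 1/29.12 − 1/336 = 0.0313645 mm⁻¹, so dᵢ ≈ 31.8832 mm.
Magnification m = dᵢ/dₒ = 31.8832/336 ≈ 0.09489.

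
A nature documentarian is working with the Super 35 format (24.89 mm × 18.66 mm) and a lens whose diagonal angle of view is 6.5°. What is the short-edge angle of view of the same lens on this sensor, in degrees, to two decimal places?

Sensor diagonal = √(24.89² + 18.66²) = √967.7077 ≈ 31.1080 mm.
From the diagonal AOV: f = 31.1080 / (2·tan(3.25°)) = 31.1080 / 0.11357 ≈ 273.9146 mm.
Short-edge AOV = 2·arctan(18.66 / (2 × 273.9146)) = 2·arctan(0.03406) ≈ 3.9017°.

3.90°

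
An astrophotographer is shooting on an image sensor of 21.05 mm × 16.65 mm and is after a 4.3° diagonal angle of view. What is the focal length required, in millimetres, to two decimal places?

357.45 mm

Sensor diagonal = √(21.05² + 16.65²) = √720.3250 ≈ 26.8389 mm.
From α = 2·arctan(d/2f) we get f = d / (2·tan(α/2)).
With d = 26.8389 mm and α/2 = 2.15°, tan(α/2) ≈ 0.03754, so f ≈ 26.8389 / 0.07508 ≈ 357.4493 mm.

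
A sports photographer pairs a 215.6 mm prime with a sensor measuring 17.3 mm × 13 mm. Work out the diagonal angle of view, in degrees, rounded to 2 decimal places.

5.75°

Sensor diagonal = √(17.3² + 13²) = √468.2900 ≈ 21.6400 mm.
Angle of view α = 2·arctan(d/2f) with d = 21.6400 mm and f = 215.6 mm.
d/2f = 0.05019; arctan(0.05019) ≈ 2.8730°, so α ≈ 5.7460°.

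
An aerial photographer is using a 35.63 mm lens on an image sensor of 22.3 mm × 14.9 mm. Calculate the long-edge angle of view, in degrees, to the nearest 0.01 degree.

Angle of view α = 2·arctan(w/2f) with w = 22.3 mm and f = 35.63 mm.
w/2f = 0.31294; arctan(0.31294) ≈ 17.3769°, so α ≈ 34.7538°.

34.75°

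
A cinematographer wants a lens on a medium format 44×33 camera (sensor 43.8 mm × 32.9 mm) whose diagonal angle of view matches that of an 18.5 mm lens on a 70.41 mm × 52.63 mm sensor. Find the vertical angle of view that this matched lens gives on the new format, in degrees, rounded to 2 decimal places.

109.95°

Sensor diagonal = √(70.41² + 52.63²) = √7727.4850 ≈ 87.9061 mm.
Sensor diagonal = √(43.8² + 32.9²) = √3000.8500 ≈ 54.7800 mm.
Equal diagonal AOV ⇒ f₂ = f₁ · 54.7800/87.9061 = 18.5 × 0.62317 ≈ 11.5286 mm.
Vertical AOV on the new format = 2·arctan(32.9 / (2 × 11.5286)) = 2·arctan(1.42689) ≈ 109.9526°.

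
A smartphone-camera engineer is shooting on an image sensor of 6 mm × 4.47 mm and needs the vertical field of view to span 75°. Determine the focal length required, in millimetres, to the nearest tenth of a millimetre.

2.9 mm

From α = 2·arctan(h/2f) we get f = h / (2·tan(α/2)).
With h = 4.47 mm and α/2 = 37.5°, tan(α/2) ≈ 0.76733, so f ≈ 4.47 / 1.53465 ≈ 2.9127 mm.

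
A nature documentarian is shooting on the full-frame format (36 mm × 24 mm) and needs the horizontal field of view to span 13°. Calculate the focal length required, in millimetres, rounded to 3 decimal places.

157.984 mm

From α = 2·arctan(w/2f) we get f = w / (2·tan(α/2)).
With w = 36 mm and α/2 = 6.5°, tan(α/2) ≈ 0.11394, so f ≈ 36 / 0.22787 ≈ 157.9840 mm.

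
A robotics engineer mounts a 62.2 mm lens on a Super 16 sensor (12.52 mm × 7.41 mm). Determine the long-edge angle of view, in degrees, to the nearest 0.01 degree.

Angle of view α = 2·arctan(w/2f) with w = 12.52 mm and f = 62.2 mm.
w/2f = 0.10064; arctan(0.10064) ≈ 5.7471°, so α ≈ 11.4941°.

11.49°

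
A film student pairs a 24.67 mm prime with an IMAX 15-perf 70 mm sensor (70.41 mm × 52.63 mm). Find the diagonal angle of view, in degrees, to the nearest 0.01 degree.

Sensor diagonal = √(70.41² + 52.63²) = √7727.4850 ≈ 87.9061 mm.
Angle of view α = 2·arctan(d/2f) with d = 87.9061 mm and f = 24.67 mm.
d/2f = 1.78164; arctan(1.78164) ≈ 60.6953°, so α ≈ 121.3907°.

121.39°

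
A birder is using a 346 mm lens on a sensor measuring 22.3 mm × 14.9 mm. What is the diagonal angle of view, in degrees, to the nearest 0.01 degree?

Sensor diagonal = √(22.3² + 14.9²) = √719.3000 ≈ 26.8198 mm.
Angle of view α = 2·arctan(d/2f) with d = 26.8198 mm and f = 346 mm.
d/2f = 0.03876; arctan(0.03876) ≈ 2.2195°, so α ≈ 4.4390°.

4.44°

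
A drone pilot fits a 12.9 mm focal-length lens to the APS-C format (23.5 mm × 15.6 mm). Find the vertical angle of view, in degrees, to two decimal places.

62.32°

Angle of view α = 2·arctan(h/2f) with h = 15.6 mm and f = 12.9 mm.
h/2f = 0.60465; arctan(0.60465) ≈ 31.1593°, so α ≈ 62.3186°.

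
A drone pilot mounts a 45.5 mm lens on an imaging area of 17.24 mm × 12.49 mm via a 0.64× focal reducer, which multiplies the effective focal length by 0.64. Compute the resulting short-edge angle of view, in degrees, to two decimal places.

24.21°

Effective focal length f = 45.5 × 0.64 = 29.12 mm.
α = 2·arctan(12.49 / (2 × 29.12)) = 2·arctan(0.21446) ≈ 24.2083°.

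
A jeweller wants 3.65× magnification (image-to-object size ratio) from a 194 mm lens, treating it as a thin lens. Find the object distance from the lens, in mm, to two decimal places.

247.15 mm

With m = dᵢ/dₒ and 1/f = 1/dₒ + 1/dᵢ, substituting dᵢ = m·dₒ gives 1/f = (1 + 1/m)/dₒ, hence dₒ = f·(1 + 1/m).
dₒ = 194 × (1 + 1/3.65) = 194 × 1.27397 ≈ 247.151 mm.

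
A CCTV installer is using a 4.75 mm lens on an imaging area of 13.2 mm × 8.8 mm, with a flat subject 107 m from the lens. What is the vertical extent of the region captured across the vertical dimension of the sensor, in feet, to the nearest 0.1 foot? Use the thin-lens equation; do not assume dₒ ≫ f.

dₒ: 107 m = 107000 mm.
Similar triangles through the lens centre give W/dₒ = h/dᵢ; with 1/f = 1/dₒ + 1/dᵢ this gives W = h·(dₒ − f)/f.
W = 8.8 mm × (107000 − 4.75) / 4.75 = 8.8 × 22525.3158 ≈ 198222.779 mm = 198222.779/304.8 ft = 650.337 ft.

650.3 ft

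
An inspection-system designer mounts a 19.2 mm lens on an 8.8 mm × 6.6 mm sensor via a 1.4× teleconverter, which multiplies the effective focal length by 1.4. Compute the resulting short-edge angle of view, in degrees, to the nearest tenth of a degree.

14.0°

Effective focal length f = 19.2 × 1.4 = 26.88 mm.
α = 2·arctan(6.6 / (2 × 26.88)) = 2·arctan(0.12277) ≈ 13.9981°.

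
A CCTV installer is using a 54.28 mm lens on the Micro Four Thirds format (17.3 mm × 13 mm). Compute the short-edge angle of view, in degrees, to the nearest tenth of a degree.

13.7°

Angle of view α = 2·arctan(h/2f) with h = 13 mm and f = 54.28 mm.
h/2f = 0.11975; arctan(0.11975) ≈ 6.8286°, so α ≈ 13.6572°.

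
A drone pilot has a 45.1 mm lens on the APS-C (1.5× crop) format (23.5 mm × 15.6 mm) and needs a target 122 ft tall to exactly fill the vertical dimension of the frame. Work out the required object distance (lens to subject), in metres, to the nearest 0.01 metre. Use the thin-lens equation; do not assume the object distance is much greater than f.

107.55 m

W: 122 ft × 304.8 mm/ft = 37185.60 mm.
Magnification m = h/W = dᵢ/dₒ; combined with 1/f = 1/dₒ + 1/dᵢ this gives dₒ = f·(1 + W/h).
dₒ = 45.1 mm × (1 + 37185.6/15.6) = 45.1 × 2384.6922 ≈ 107549.620 mm = 107.55 m.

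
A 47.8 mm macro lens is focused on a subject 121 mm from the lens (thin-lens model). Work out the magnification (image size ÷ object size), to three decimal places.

Thin lens: 1/f = 1/dₒ + 1/dᵢ → 1/dᵢ = 1/47.8 − 1/121 = 0.0126560 mm⁻¹, so dᵢ ≈ 79.0137 mm.
Magnification m = dᵢ/dₒ = 79.0137/121 ≈ 0.65301.

0.653×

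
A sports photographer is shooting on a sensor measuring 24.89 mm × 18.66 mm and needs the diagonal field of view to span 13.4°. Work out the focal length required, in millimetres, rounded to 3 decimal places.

Sensor diagonal = √(24.89² + 18.66²) = √967.7077 ≈ 31.1080 mm.
From α = 2·arctan(d/2f) we get f = d / (2·tan(α/2)).
With d = 31.1080 mm and α/2 = 6.7°, tan(α/2) ≈ 0.11747, so f ≈ 31.1080 / 0.23495 ≈ 132.4049 mm.

132.405 mm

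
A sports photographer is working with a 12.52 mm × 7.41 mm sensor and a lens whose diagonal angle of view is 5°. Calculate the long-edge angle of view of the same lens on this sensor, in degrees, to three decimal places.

Sensor diagonal = √(12.52² + 7.41²) = √211.6585 ≈ 14.5485 mm.
From the diagonal AOV: f = 14.5485 / (2·tan(2.5°)) = 14.5485 / 0.08732 ≈ 166.6076 mm.
Long-edge AOV = 2·arctan(12.52 / (2 × 166.6076)) = 2·arctan(0.03757) ≈ 4.3036°.

4.304°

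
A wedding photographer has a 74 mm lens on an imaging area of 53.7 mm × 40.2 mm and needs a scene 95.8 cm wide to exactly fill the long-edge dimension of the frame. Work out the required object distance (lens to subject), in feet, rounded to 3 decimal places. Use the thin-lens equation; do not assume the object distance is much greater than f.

W: 95.8 cm = 958 mm.
Magnification m = w/W = dᵢ/dₒ; combined with 1/f = 1/dₒ + 1/dᵢ this gives dₒ = f·(1 + W/w).
dₒ = 74 mm × (1 + 958/53.7) = 74 × 18.8399 ≈ 1394.149 mm = 1394.149/304.8 ft = 4.57398 ft.

4.574 ft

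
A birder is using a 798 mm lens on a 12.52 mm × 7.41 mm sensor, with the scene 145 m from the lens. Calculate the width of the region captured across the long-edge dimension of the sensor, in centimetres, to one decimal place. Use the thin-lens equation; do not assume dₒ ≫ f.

dₒ: 145 m = 145000 mm.
Similar triangles through the lens centre give W/dₒ = w/dᵢ; with 1/f = 1/dₒ + 1/dᵢ this gives W = w·(dₒ − f)/f.
W = 12.52 mm × (145000 − 798) / 798 = 12.52 × 180.7043 ≈ 2262.417 mm = 226.242 cm.

226.2 cm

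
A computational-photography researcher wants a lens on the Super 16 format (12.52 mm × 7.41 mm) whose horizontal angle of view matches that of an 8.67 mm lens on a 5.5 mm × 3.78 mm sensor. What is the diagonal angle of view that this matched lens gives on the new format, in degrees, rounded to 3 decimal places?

Equal horizontal AOV ⇒ f₂ = f₁ · 12.52/5.5 = 8.67 × 2.27636 ≈ 19.7361 mm.
Sensor diagonal = √(12.52² + 7.41²) = √211.6585 ≈ 14.5485 mm.
Diagonal AOV on the new format = 2·arctan(14.5485 / (2 × 19.7361)) = 2·arctan(0.36858) ≈ 40.4654°.

40.465°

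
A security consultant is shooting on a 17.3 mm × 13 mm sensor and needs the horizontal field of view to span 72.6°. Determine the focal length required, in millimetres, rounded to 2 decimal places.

From α = 2·arctan(w/2f) we get f = w / (2·tan(α/2)).
With w = 17.3 mm and α/2 = 36.3°, tan(α/2) ≈ 0.73457, so f ≈ 17.3 / 1.46915 ≈ 11.7755 mm.

11.78 mm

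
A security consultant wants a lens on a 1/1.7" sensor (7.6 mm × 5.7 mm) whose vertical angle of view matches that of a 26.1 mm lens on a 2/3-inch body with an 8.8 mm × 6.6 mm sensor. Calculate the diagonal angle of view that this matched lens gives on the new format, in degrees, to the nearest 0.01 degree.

23.80°

Equal vertical AOV ⇒ f₂ = f₁ · 5.7/6.6 = 26.1 × 0.86364 ≈ 22.5409 mm.
Sensor diagonal = √(7.6² + 5.7²) = √90.2500 ≈ 9.5000 mm.
Diagonal AOV on the new format = 2·arctan(9.5000 / (2 × 22.5409)) = 2·arctan(0.21073) ≈ 23.7994°.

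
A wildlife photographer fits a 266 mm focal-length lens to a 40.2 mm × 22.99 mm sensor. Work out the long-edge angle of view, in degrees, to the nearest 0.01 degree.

Angle of view α = 2·arctan(w/2f) with w = 40.2 mm and f = 266 mm.
w/2f = 0.07556; arctan(0.07556) ≈ 4.3213°, so α ≈ 8.6426°.

8.64°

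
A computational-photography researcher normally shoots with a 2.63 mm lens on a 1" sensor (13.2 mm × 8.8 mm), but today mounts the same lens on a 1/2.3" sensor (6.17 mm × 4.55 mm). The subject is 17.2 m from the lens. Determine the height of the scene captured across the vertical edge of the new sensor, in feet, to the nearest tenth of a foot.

97.6 ft

The focal length stays 2.63 mm; the relevant sensor dimension is now h = 4.55 mm. Object distance dₒ = 17.2 m = 17200 mm.
Thin-lens field height W = h·(dₒ − f)/f = 4.55 × (17200 − 2.63)/2.63 ≈ 29752.104 mm = 29752.104/304.8 ft = 97.6119 ft.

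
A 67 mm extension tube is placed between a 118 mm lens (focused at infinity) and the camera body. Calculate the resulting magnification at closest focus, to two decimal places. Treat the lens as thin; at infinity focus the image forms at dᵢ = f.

The tube moves the image plane from f to f + e, so dᵢ = 118 + 67 = 185 mm. Focus is achieved when 1/f = 1/dₒ + 1/dᵢ, giving dₒ = 1/(1/f − 1/(f+e)).
Magnification m = dᵢ/dₒ = (f+e)·(1/f − 1/(f+e)) = e/f = 67/118 ≈ 0.5678.

0.57×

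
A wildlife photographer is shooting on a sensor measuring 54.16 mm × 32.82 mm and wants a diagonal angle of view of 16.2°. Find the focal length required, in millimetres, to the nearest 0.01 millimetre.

Sensor diagonal = √(54.16² + 32.82²) = √4010.4580 ≈ 63.3282 mm.
From α = 2·arctan(d/2f) we get f = d / (2·tan(α/2)).
With d = 63.3282 mm and α/2 = 8.1°, tan(α/2) ≈ 0.14232, so f ≈ 63.3282 / 0.28464 ≈ 222.4835 mm.

222.48 mm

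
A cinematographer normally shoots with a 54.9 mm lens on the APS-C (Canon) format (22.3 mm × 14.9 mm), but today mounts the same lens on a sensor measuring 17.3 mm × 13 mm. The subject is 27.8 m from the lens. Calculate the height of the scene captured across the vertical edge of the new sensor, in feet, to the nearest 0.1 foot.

21.6 ft

The focal length stays 54.9 mm; the relevant sensor dimension is now h = 13 mm. Object distance dₒ = 27.8 m = 27800 mm.
Thin-lens field height W = h·(dₒ − f)/f = 13 × (27800 − 54.9)/54.9 ≈ 6569.878 mm = 6569.878/304.8 ft = 21.5547 ft.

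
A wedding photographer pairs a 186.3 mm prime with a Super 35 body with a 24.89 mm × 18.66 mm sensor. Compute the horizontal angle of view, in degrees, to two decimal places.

Angle of view α = 2·arctan(w/2f) with w = 24.89 mm and f = 186.3 mm.
w/2f = 0.06680; arctan(0.06680) ≈ 3.8217°, so α ≈ 7.6435°.

7.64°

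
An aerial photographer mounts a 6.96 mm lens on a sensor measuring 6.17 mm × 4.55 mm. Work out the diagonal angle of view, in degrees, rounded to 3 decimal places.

57.686°

Sensor diagonal = √(6.17² + 4.55²) = √58.7714 ≈ 7.6663 mm.
Angle of view α = 2·arctan(d/2f) with d = 7.6663 mm and f = 6.96 mm.
d/2f = 0.55074; arctan(0.55074) ≈ 28.8432°, so α ≈ 57.6864°.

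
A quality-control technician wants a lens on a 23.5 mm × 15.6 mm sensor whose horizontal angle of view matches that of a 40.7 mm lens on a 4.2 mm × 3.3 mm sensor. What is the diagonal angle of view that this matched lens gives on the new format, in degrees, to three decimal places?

Equal horizontal AOV ⇒ f₂ = f₁ · 23.5/4.2 = 40.7 × 5.59524 ≈ 227.7262 mm.
Sensor diagonal = √(23.5² + 15.6²) = √795.6100 ≈ 28.2066 mm.
Diagonal AOV on the new format = 2·arctan(28.2066 / (2 × 227.7262)) = 2·arctan(0.06193) ≈ 7.0877°.

7.088°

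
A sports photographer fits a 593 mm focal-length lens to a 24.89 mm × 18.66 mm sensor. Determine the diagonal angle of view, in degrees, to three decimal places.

3.005°

Sensor diagonal = √(24.89² + 18.66²) = √967.7077 ≈ 31.1080 mm.
Angle of view α = 2·arctan(d/2f) with d = 31.1080 mm and f = 593 mm.
d/2f = 0.02623; arctan(0.02623) ≈ 1.5025°, so α ≈ 3.0050°.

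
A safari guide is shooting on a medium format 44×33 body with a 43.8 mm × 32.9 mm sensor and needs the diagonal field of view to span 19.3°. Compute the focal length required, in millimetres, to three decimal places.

161.084 mm

Sensor diagonal = √(43.8² + 32.9²) = √3000.8500 ≈ 54.7800 mm.
From α = 2·arctan(d/2f) we get f = d / (2·tan(α/2)).
With d = 54.7800 mm and α/2 = 9.65°, tan(α/2) ≈ 0.17004, so f ≈ 54.7800 / 0.34007 ≈ 161.0844 mm.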